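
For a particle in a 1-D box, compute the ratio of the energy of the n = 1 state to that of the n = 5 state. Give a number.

0.04

Since E_n ∝ n², the ratio is (1/5)² = 0.04.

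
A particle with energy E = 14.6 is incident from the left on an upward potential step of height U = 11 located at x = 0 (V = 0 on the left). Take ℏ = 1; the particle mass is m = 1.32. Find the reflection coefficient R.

The wavenumbers are k₁ = √(2mE)/ℏ = 6.208 on the left and k₂ = √(2m(E − U))/ℏ = 3.083 on the right.
Matching ψ and ψ′ at x = 0 gives r = (k₁ − k₂)/(k₁ + k₂), so R = r² = 0.1132 and T = 1 − R = 0.8868.

R = 0.113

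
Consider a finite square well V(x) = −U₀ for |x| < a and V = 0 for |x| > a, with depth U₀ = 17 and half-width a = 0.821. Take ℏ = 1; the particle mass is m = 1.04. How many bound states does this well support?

N = 4

Define the well-strength parameter z₀ = (a/ℏ)√(2mU₀) = 0.821 × √(2·1.04·17) = 4.882.
The even/odd transcendental equations gain one root per π/2 in z₀, giving N = 1 + ⌊2z₀/π⌋ = 1 + ⌊3.108⌋ = 4.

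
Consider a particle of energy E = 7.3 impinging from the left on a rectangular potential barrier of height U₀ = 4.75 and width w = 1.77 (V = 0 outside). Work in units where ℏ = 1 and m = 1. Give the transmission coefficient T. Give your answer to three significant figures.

T = 0.853

E > U₀: inside the barrier k₂ = √(2m(E − U₀))/ℏ = 2.258, k₂w = 3.997.
Matching at both interfaces gives T⁻¹ = 1 + U₀² sin²(k₂w) / [4E(E − U₀)] = 1.173, hence T = 0.853.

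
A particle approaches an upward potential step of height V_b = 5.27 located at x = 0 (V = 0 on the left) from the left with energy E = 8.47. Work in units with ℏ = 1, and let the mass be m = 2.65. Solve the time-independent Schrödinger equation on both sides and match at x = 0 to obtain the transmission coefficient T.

The wavenumbers are k₁ = √(2mE)/ℏ = 6.700 on the left and k₂ = √(2m(E − V_b))/ℏ = 4.118 on the right.
Continuity of ψ and ψ′ at the step yields the reflection amplitude r = (k₁ − k₂)/(k₁ + k₂) = 0.2387; thus R = |r|² = 0.05696, T = 0.9430.

T = 0.943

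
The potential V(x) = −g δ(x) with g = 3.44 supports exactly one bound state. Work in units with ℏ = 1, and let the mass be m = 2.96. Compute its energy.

E = -17.5

For x ≠ 0 the bound state is ψ ∝ e^{−κ|x|}; integrating the TISE across the delta gives the cusp condition 2κ = 2mg/ℏ², so κ = 10.18.
Then E = −ℏ²κ²/(2m) = −mg²/(2ℏ²) = -17.51.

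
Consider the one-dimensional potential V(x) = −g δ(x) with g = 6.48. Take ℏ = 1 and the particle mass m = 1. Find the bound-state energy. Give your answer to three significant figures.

E = -21.0

The bound state is ψ(x) = √κ e^{−κ|x|}. The derivative jump ψ'(0⁺) − ψ'(0⁻) = −(2mg/ℏ²)ψ(0) fixes κ = mg/ℏ² = 6.480.
Then E = −ℏ²κ²/(2m) = −mg²/(2ℏ²) = -21.00.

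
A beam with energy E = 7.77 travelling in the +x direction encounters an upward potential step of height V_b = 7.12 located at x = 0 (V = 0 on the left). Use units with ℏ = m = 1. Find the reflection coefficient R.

R = 0.304

The wavenumbers are k₁ = √(2mE)/ℏ = 3.942 on the left and k₂ = √(2m(E − V_b))/ℏ = 1.140 on the right.
Continuity of ψ and ψ′ at the step yields the reflection amplitude r = (k₁ − k₂)/(k₁ + k₂) = 0.5513; thus R = |r|² = 0.3039, T = 0.6961.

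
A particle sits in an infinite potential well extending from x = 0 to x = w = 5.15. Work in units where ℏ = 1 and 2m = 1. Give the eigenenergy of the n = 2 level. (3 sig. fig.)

E = 1.49

The infinite-well eigenfunctions ψ_n = √(2/w) sin(nπx/w) vanish at both walls, giving E_n = n²π²ℏ²/(2mw²).
E_2 = 2² × π² / (2 × 0.5 × 5.15²) = 1.488.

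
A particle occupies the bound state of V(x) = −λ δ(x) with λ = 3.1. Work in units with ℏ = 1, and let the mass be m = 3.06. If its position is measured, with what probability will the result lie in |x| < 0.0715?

P = 0.742

The normalised bound state is ψ = √κ e^{−κ|x|} with κ = mλ/ℏ² = 9.486.
P(|x| < d) = ∫_{−d}^{d} κ e^{−2κ|x|} dx = 1 − e^{−2κd} = 1 − e^{−1.356} = 0.7424.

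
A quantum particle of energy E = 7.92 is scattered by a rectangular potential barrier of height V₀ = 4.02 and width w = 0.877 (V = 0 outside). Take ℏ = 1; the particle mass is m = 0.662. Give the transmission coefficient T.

T = 0.902

Above the barrier the interior wavenumber is k₂ = √(2m(E − V₀))/ℏ = 2.272, giving phase k₂w = 1.993.
T = [1 + V₀² sin²(k₂w) / (4E(E − V₀))]⁻¹ = 1/1.109 = 0.902.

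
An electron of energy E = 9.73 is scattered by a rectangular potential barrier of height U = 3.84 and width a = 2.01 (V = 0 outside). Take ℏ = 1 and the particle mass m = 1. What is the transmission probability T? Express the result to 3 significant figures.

E > U: inside the barrier k₂ = √(2m(E − U))/ℏ = 3.432, k₂a = 6.899.
T = [1 + U² sin²(k₂a) / (4E(E − U))]⁻¹ = 1/1.021 = 0.979.

T = 0.979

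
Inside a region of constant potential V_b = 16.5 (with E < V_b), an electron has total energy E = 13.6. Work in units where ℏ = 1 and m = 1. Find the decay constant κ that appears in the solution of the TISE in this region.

Since E < V_b the TISE in this region is ψ'' = κ²ψ with κ = √(2m(V_b − E))/ℏ.
κ = √(2 × 1 × 2.9) = 2.408.

κ = 2.41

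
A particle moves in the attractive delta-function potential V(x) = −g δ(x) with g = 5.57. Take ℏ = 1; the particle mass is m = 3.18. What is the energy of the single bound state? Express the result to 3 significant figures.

The bound state is ψ(x) = √κ e^{−κ|x|}. The derivative jump ψ'(0⁺) − ψ'(0⁻) = −(2mg/ℏ²)ψ(0) fixes κ = mg/ℏ² = 17.71.
Then E = −ℏ²κ²/(2m) = −mg²/(2ℏ²) = -49.33.

E = -49.3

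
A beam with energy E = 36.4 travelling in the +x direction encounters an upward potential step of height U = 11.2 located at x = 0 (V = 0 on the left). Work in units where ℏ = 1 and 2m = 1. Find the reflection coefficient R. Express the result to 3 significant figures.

On each side the TISE gives plane waves with k = √(2m(E − V))/ℏ: k₁ = √(2·½·36.4) = 6.033, k₂ = √(2·½·25.2) = 5.020.
Matching ψ and ψ′ at x = 0 gives r = (k₁ − k₂)/(k₁ + k₂), so R = r² = 0.008404 and T = 1 − R = 0.9916.

R = 0.00840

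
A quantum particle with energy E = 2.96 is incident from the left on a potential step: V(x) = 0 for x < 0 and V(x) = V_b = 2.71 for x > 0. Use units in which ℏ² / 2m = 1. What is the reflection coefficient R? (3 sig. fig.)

The wavenumbers are k₁ = √(2mE)/ℏ = 1.720 on the left and k₂ = √(2m(E − V_b))/ℏ = 0.5000 on the right.
Continuity of ψ and ψ′ at the step yields the reflection amplitude r = (k₁ − k₂)/(k₁ + k₂) = 0.5496; thus R = |r|² = 0.3021, T = 0.6979.

R = 0.302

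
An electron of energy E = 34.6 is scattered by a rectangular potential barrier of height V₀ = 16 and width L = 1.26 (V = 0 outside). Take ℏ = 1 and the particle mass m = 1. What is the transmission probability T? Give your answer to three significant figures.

E > V₀: inside the barrier k₂ = √(2m(E − V₀))/ℏ = 6.099, k₂L = 7.685.
Matching at both interfaces gives T⁻¹ = 1 + V₀² sin²(k₂L) / [4E(E − V₀)] = 1.097, hence T = 0.912.

T = 0.912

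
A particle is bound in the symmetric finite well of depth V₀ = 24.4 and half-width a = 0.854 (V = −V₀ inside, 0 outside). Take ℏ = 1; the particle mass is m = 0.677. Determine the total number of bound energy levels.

N = 4

Define the well-strength parameter z₀ = (a/ℏ)√(2mV₀) = 0.854 × √(2·0.677·24.4) = 4.909.
A new bound state (alternating even/odd) appears each time z₀ passes a multiple of π/2, so N = ⌊2z₀/π⌋ + 1 = ⌊3.125⌋ + 1 = 4.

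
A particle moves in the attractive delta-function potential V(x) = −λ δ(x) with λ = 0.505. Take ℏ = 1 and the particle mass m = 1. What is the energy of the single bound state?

E = -0.128

For x ≠ 0 the bound state is ψ ∝ e^{−κ|x|}; integrating the TISE across the delta gives the cusp condition 2κ = 2mλ/ℏ², so κ = 0.5050.
Then E = −ℏ²κ²/(2m) = −mλ²/(2ℏ²) = -0.1275.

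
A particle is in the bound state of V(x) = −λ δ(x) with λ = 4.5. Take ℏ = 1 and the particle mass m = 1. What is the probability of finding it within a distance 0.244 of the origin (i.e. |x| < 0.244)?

The normalised bound state is ψ = √κ e^{−κ|x|} with κ = mλ/ℏ² = 4.500.
P(|x| < d) = ∫_{−d}^{d} κ e^{−2κ|x|} dx = 1 − e^{−2κd} = 1 − e^{−2.196} = 0.8888.

P = 0.889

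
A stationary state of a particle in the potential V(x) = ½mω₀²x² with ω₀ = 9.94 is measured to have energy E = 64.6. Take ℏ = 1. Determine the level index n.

Invert E_n = (n + ½)ℏω₀: n = E/ℏω₀ − ½ = 5.999, so n = 6.

n = 6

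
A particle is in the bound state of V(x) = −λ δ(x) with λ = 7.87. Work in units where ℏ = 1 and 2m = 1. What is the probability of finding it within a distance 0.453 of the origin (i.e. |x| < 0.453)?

P = 0.972

The normalised bound state is ψ = √κ e^{−κ|x|} with κ = mλ/ℏ² = 3.935.
P(|x| < d) = ∫_{−d}^{d} κ e^{−2κ|x|} dx = 1 − e^{−2κd} = 1 − e^{−3.565} = 0.9717.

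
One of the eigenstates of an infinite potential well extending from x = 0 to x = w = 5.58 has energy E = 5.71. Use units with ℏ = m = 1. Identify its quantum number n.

n = 6

For an infinite well E_n = n²π²ℏ²/(2mw²), so n = (w/πℏ)√(2mE).
n = (5.58/π) × √(2 × 1 × 5.71) = 6.002 → n = 6.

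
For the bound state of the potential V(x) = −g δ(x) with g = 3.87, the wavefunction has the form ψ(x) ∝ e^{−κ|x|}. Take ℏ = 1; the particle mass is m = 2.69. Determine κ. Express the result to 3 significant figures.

κ = 10.4

Integrating the TISE across x = 0 gives the cusp condition ψ'(0⁺) − ψ'(0⁻) = −(2mg/ℏ²)ψ(0).
With ψ ∝ e^{−κ|x|} this yields −2κ = −2mg/ℏ², so κ = mg/ℏ² = 10.41.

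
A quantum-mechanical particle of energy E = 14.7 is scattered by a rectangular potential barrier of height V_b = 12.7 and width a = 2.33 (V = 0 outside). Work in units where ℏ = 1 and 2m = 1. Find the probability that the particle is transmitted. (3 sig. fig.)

Above the barrier the interior wavenumber is k₂ = √(2m(E − V_b))/ℏ = 1.414, giving phase k₂a = 3.295.
Matching at both interfaces gives T⁻¹ = 1 + V_b² sin²(k₂a) / [4E(E − V_b)] = 1.032, hence T = 0.969.

T = 0.969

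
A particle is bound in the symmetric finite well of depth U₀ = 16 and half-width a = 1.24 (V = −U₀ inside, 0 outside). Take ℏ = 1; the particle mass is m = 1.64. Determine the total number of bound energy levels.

N = 6

Define the well-strength parameter z₀ = (a/ℏ)√(2mU₀) = 1.24 × √(2·1.64·16) = 8.983.
The even/odd transcendental equations gain one root per π/2 in z₀, giving N = 1 + ⌊2z₀/π⌋ = 1 + ⌊5.719⌋ = 6.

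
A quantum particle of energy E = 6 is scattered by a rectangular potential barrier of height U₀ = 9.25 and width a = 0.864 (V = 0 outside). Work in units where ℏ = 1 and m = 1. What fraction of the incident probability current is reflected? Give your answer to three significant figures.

R = 0.956

E < U₀: inside the barrier ψ ∝ e^{±κx} with κ = √(2m(U₀ − E))/ℏ = 2.550.
κa = 2.203, sinh(κa) = 4.470.
The exact tunnelling result is T⁻¹ = 1 + U₀² sinh²(κa) / [4E(U₀ − E)] = 22.92, so T = 0.0436.
R = 1 − T = 0.956.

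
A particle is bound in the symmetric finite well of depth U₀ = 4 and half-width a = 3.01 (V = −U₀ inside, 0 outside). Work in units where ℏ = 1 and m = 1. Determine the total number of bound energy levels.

The dimensionless depth is z₀ = a√(2mU₀)/ℏ = 3.01 × √(8.000) = 8.514.
A new bound state (alternating even/odd) appears each time z₀ passes a multiple of π/2, so N = ⌊2z₀/π⌋ + 1 = ⌊5.420⌋ + 1 = 6.

N = 6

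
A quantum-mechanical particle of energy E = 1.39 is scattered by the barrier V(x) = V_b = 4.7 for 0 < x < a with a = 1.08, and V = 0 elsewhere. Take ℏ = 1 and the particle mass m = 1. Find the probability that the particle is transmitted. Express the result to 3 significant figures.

E < V_b: inside the barrier ψ ∝ e^{±κx} with κ = √(2m(V_b − E))/ℏ = 2.573.
κa = 2.779, sinh(κa) = 8.019.
The exact tunnelling result is T⁻¹ = 1 + V_b² sinh²(κa) / [4E(V_b − E)] = 78.18, so T = 0.0128.

T = 0.0128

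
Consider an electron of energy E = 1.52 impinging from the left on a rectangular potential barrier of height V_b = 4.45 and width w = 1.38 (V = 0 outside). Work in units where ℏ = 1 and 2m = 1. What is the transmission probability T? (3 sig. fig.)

Since E < V_b the interior solution is evanescent with decay constant κ = √(2m(V_b − E))/ℏ = 1.712.
κw = 2.362, sinh(κw) = 5.260.
Matching ψ, ψ′ at both faces gives T = [1 + V_b² sinh²(κw) / (4E(V_b − E))]⁻¹ = 1/31.75 = 0.0315.

T = 0.0315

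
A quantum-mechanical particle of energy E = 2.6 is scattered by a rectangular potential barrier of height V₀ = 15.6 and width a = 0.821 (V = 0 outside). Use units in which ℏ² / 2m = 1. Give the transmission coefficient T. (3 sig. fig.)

Since E < V₀ the interior solution is evanescent with decay constant κ = √(2m(V₀ − E))/ℏ = 3.606.
κa = 2.960, sinh(κa) = 9.625.
Matching ψ, ψ′ at both faces gives T = [1 + V₀² sinh²(κa) / (4E(V₀ − E))]⁻¹ = 1/167.7 = 0.00596.

T = 0.00596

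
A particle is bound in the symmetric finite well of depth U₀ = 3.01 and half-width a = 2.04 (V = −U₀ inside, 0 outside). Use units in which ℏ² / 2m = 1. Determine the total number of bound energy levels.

Define the well-strength parameter z₀ = (a/ℏ)√(2mU₀) = 2.04 × √(2·0.5·3.01) = 3.539.
The even/odd transcendental equations gain one root per π/2 in z₀, giving N = 1 + ⌊2z₀/π⌋ = 1 + ⌊2.253⌋ = 3.

N = 3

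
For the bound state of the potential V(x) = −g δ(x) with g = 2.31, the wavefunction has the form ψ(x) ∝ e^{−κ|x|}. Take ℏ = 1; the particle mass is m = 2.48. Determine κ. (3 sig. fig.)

κ = 5.73

Integrating the TISE across x = 0 gives the cusp condition ψ'(0⁺) − ψ'(0⁻) = −(2mg/ℏ²)ψ(0).
With ψ ∝ e^{−κ|x|} this yields −2κ = −2mg/ℏ², so κ = mg/ℏ² = 5.729.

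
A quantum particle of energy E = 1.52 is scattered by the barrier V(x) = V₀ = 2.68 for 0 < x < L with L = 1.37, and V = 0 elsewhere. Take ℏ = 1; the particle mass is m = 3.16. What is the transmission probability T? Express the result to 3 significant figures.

T = 0.00235

E < V₀: inside the barrier ψ ∝ e^{±κx} with κ = √(2m(V₀ − E))/ℏ = 2.708.
κL = 3.709, sinh(κL) = 20.40.
The exact tunnelling result is T⁻¹ = 1 + V₀² sinh²(κL) / [4E(V₀ − E)] = 424.9, so T = 0.00235.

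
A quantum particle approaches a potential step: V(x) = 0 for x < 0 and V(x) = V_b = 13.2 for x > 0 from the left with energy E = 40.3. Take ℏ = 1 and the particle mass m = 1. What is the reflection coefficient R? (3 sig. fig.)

R = 0.00978

The wavenumbers are k₁ = √(2mE)/ℏ = 8.978 on the left and k₂ = √(2m(E − V_b))/ℏ = 7.362 on the right.
Matching ψ and ψ′ at x = 0 gives r = (k₁ − k₂)/(k₁ + k₂), so R = r² = 0.009777 and T = 1 − R = 0.9902.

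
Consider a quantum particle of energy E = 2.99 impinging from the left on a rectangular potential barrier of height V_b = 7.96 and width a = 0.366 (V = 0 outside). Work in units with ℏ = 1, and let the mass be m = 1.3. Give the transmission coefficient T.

Since E < V_b the interior solution is evanescent with decay constant κ = √(2m(V_b − E))/ℏ = 3.595.
κa = 1.316, sinh(κa) = 1.729.
The exact tunnelling result is T⁻¹ = 1 + V_b² sinh²(κa) / [4E(V_b − E)] = 4.188, so T = 0.239.

T = 0.239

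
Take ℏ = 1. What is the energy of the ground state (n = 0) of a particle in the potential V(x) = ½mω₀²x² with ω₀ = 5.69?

The oscillator eigenvalues are E_n = ℏω₀(n + ½), so E_0 = 5.69 × 0.5 = 2.845.

E = 2.85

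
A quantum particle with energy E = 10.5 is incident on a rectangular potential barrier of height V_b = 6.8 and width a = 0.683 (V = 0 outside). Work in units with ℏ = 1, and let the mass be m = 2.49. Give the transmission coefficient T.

E > V_b: inside the barrier k₂ = √(2m(E − V_b))/ℏ = 4.293, k₂a = 2.932.
Matching at both interfaces gives T⁻¹ = 1 + V_b² sin²(k₂a) / [4E(E − V_b)] = 1.013, hence T = 0.987.

T = 0.987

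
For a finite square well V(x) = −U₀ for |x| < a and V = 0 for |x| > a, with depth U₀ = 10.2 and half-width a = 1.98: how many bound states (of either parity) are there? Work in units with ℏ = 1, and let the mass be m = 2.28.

N = 9

Define the well-strength parameter z₀ = (a/ℏ)√(2mU₀) = 1.98 × √(2·2.28·10.2) = 13.50.
The even/odd transcendental equations gain one root per π/2 in z₀, giving N = 1 + ⌊2z₀/π⌋ = 1 + ⌊8.597⌋ = 9.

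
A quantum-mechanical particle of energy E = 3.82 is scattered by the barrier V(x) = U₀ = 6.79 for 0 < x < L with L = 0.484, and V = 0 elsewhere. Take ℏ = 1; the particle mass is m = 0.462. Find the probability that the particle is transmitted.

E < U₀: inside the barrier ψ ∝ e^{±κx} with κ = √(2m(U₀ − E))/ℏ = 1.657.
κL = 0.8018, sinh(κL) = 0.8905.
Matching ψ, ψ′ at both faces gives T = [1 + U₀² sinh²(κL) / (4E(U₀ − E))]⁻¹ = 1/1.806 = 0.554.

T = 0.554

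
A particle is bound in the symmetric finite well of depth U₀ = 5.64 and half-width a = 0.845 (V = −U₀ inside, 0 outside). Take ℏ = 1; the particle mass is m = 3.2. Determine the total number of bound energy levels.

Define the well-strength parameter z₀ = (a/ℏ)√(2mU₀) = 0.845 × √(2·3.2·5.64) = 5.077.
The even/odd transcendental equations gain one root per π/2 in z₀, giving N = 1 + ⌊2z₀/π⌋ = 1 + ⌊3.232⌋ = 4.

N = 4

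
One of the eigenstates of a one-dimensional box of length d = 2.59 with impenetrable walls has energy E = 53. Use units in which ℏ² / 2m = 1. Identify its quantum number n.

n = 6

For an infinite well E_n = n²π²ℏ²/(2md²), so n = (d/πℏ)√(2mE).
n = (2.59/π) × √(2 × 0.5 × 53) = 6.002 → n = 6.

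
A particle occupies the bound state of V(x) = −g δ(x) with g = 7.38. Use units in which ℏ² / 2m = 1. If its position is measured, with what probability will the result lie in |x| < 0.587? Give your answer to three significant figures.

The normalised bound state is ψ = √κ e^{−κ|x|} with κ = mg/ℏ² = 3.690.
P(|x| < d) = ∫_{−d}^{d} κ e^{−2κ|x|} dx = 1 − e^{−2κd} = 1 − e^{−4.332} = 0.9869.

P = 0.987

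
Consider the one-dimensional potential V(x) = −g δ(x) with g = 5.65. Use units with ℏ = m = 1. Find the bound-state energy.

E = -16.0

The bound state is ψ(x) = √κ e^{−κ|x|}. The derivative jump ψ'(0⁺) − ψ'(0⁻) = −(2mg/ℏ²)ψ(0) fixes κ = mg/ℏ² = 5.650.
Then E = −ℏ²κ²/(2m) = −mg²/(2ℏ²) = -15.96.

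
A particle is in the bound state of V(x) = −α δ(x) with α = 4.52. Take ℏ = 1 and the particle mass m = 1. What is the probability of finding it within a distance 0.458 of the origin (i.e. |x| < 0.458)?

P = 0.984

The normalised bound state is ψ = √κ e^{−κ|x|} with κ = mα/ℏ² = 4.520.
P(|x| < d) = ∫_{−d}^{d} κ e^{−2κ|x|} dx = 1 − e^{−2κd} = 1 − e^{−4.140} = 0.9841.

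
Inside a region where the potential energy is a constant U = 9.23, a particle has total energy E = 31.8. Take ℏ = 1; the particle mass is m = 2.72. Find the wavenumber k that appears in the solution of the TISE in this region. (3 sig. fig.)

With E > U the solution is oscillatory, ψ ∝ e^{±ikx} with k = √(2m(E − U))/ℏ.
k = √(2 × 2.72 × 22.57) = 11.08.

k = 11.1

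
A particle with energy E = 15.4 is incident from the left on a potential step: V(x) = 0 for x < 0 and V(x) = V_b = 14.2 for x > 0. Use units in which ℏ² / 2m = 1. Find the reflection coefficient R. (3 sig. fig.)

R = 0.318

The wavenumbers are k₁ = √(2mE)/ℏ = 3.924 on the left and k₂ = √(2m(E − V_b))/ℏ = 1.095 on the right.
Matching ψ and ψ′ at x = 0 gives r = (k₁ − k₂)/(k₁ + k₂), so R = r² = 0.3176 and T = 1 − R = 0.6824.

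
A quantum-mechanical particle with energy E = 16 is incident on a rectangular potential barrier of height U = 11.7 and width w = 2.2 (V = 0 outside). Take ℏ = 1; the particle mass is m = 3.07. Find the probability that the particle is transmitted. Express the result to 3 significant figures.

T = 0.689

Above the barrier the interior wavenumber is k₂ = √(2m(E − U))/ℏ = 5.138, giving phase k₂w = 11.30.
T = [1 + U² sin²(k₂w) / (4E(E − U))]⁻¹ = 1/1.452 = 0.689.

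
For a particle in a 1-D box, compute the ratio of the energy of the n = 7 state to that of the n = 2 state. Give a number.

Since E_n ∝ n², the ratio is (7/2)² = 12.25.

12.25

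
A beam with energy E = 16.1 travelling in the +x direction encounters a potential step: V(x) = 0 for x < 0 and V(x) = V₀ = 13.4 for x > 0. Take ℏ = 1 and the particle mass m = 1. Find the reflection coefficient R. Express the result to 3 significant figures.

On each side the TISE gives plane waves with k = √(2m(E − V))/ℏ: k₁ = √(2·1·16.1) = 5.675, k₂ = √(2·1·2.7) = 2.324.
Continuity of ψ and ψ′ at the step yields the reflection amplitude r = (k₁ − k₂)/(k₁ + k₂) = 0.4189; thus R = |r|² = 0.1755, T = 0.8245.

R = 0.176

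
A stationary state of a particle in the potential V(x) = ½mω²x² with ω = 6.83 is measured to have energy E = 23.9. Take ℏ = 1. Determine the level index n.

E_n = ℏω(n + ½) ⇒ n = E/(ℏω) − ½ = 23.9/6.83 − 0.5 = 2.999 → n = 3.

n = 3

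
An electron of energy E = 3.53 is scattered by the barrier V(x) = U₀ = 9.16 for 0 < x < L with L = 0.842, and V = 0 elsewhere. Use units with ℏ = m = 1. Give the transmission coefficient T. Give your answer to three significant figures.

Since E < U₀ the interior solution is evanescent with decay constant κ = √(2m(U₀ − E))/ℏ = 3.356.
κL = 2.825, sinh(κL) = 8.404.
The exact tunnelling result is T⁻¹ = 1 + U₀² sinh²(κL) / [4E(U₀ − E)] = 75.55, so T = 0.0132.

T = 0.0132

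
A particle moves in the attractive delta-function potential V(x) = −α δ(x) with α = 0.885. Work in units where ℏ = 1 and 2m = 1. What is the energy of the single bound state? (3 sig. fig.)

The bound state is ψ(x) = √κ e^{−κ|x|}. The derivative jump ψ'(0⁺) − ψ'(0⁻) = −(2mα/ℏ²)ψ(0) fixes κ = mα/ℏ² = 0.4425.
Then E = −ℏ²κ²/(2m) = −mα²/(2ℏ²) = -0.1958.

E = -0.196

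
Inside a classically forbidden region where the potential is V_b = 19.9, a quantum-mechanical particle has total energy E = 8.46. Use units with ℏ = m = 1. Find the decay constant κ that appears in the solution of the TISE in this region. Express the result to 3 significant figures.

κ = 4.78

Since E < V_b the TISE in this region is ψ'' = κ²ψ with κ = √(2m(V_b − E))/ℏ.
κ = √(2 × 1 × 11.44) = 4.783.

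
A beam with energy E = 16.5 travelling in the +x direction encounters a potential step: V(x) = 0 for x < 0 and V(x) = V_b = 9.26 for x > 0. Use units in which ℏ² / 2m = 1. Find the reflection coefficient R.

R = 0.0412

On each side the TISE gives plane waves with k = √(2m(E − V))/ℏ: k₁ = √(2·½·16.5) = 4.062, k₂ = √(2·½·7.24) = 2.691.
Continuity of ψ and ψ′ at the step yields the reflection amplitude r = (k₁ − k₂)/(k₁ + k₂) = 0.2031; thus R = |r|² = 0.04124, T = 0.9588.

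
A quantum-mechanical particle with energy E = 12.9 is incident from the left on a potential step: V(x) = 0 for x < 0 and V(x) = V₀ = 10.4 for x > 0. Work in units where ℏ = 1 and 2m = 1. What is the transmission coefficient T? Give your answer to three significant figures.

On each side the TISE gives plane waves with k = √(2m(E − V))/ℏ: k₁ = √(2·½·12.9) = 3.592, k₂ = √(2·½·2.5) = 1.581.
Matching ψ and ψ′ at x = 0 gives r = (k₁ − k₂)/(k₁ + k₂), so R = r² = 0.1511 and T = 1 − R = 0.8489.

T = 0.849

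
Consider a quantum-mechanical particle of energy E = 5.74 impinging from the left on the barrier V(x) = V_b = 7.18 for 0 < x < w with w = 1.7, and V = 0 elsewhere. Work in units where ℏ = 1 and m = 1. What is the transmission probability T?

T = 0.00799

E < V_b: inside the barrier ψ ∝ e^{±κx} with κ = √(2m(V_b − E))/ℏ = 1.697.
κw = 2.885, sinh(κw) = 8.924.
The exact tunnelling result is T⁻¹ = 1 + V_b² sinh²(κw) / [4E(V_b − E)] = 125.2, so T = 0.00799.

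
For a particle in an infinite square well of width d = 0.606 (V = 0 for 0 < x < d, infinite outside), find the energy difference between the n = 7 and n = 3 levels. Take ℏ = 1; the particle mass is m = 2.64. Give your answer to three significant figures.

ΔE = 204

E_n = n²π²ℏ²/(2md²), so ΔE = (7² − 3²) π²ℏ²/(2md²).
ΔE = 40 × π² / (2 × 2.64 × 0.606²) = 203.6.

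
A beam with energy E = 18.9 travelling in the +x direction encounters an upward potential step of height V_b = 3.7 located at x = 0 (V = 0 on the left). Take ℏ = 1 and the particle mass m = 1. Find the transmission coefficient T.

T = 0.997

On each side the TISE gives plane waves with k = √(2m(E − V))/ℏ: k₁ = √(2·1·18.9) = 6.148, k₂ = √(2·1·15.2) = 5.514.
Continuity of ψ and ψ′ at the step yields the reflection amplitude r = (k₁ − k₂)/(k₁ + k₂) = 0.05441; thus R = |r|² = 0.002961, T = 0.9970.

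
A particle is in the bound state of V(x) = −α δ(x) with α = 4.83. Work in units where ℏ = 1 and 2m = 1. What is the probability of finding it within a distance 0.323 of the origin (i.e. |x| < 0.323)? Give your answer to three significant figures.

The normalised bound state is ψ = √κ e^{−κ|x|} with κ = mα/ℏ² = 2.415.
P(|x| < d) = ∫_{−d}^{d} κ e^{−2κ|x|} dx = 1 − e^{−2κd} = 1 − e^{−1.560} = 0.7899.

P = 0.790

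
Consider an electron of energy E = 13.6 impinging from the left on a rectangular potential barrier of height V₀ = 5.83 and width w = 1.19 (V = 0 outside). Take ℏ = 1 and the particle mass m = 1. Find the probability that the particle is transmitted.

T = 0.926

Above the barrier the interior wavenumber is k₂ = √(2m(E − V₀))/ℏ = 3.942, giving phase k₂w = 4.691.
Matching at both interfaces gives T⁻¹ = 1 + V₀² sin²(k₂w) / [4E(E − V₀)] = 1.080, hence T = 0.926.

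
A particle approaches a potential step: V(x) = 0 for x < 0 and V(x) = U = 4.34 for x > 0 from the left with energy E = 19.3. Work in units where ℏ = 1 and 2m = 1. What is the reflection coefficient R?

R = 0.00404

The wavenumbers are k₁ = √(2mE)/ℏ = 4.393 on the left and k₂ = √(2m(E − U))/ℏ = 3.868 on the right.
Continuity of ψ and ψ′ at the step yields the reflection amplitude r = (k₁ − k₂)/(k₁ + k₂) = 0.06360; thus R = |r|² = 0.004044, T = 0.9960.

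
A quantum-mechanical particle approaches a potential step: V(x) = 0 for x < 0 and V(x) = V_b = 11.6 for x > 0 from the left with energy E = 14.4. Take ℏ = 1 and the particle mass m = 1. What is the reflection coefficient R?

The wavenumbers are k₁ = √(2mE)/ℏ = 5.367 on the left and k₂ = √(2m(E − V_b))/ℏ = 2.366 on the right.
Matching ψ and ψ′ at x = 0 gives r = (k₁ − k₂)/(k₁ + k₂), so R = r² = 0.1505 and T = 1 − R = 0.8495.

R = 0.151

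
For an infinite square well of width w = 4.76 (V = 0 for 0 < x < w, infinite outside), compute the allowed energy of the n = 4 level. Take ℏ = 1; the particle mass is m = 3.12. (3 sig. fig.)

E = 1.12

Requiring ψ(0) = ψ(w) = 0 quantises k = nπ/w, hence E_n = ℏ²k²/2m = n²π²ℏ²/(2mw²).
E_4 = 4² × π² / (2 × 3.12 × 4.76²) = 1.117.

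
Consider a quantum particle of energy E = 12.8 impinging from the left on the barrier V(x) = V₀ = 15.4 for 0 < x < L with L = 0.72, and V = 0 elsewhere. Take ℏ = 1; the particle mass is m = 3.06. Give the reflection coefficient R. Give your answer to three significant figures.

Since E < V₀ the interior solution is evanescent with decay constant κ = √(2m(V₀ − E))/ℏ = 3.989.
κL = 2.872, sinh(κL) = 8.808.
The exact tunnelling result is T⁻¹ = 1 + V₀² sinh²(κL) / [4E(V₀ − E)] = 139.2, so T = 0.00718.
R = 1 − T = 0.993.

R = 0.993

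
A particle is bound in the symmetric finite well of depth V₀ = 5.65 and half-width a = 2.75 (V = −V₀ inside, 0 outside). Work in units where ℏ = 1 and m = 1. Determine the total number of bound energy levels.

N = 6

Define the well-strength parameter z₀ = (a/ℏ)√(2mV₀) = 2.75 × √(2·1·5.65) = 9.244.
The even/odd transcendental equations gain one root per π/2 in z₀, giving N = 1 + ⌊2z₀/π⌋ = 1 + ⌊5.885⌋ = 6.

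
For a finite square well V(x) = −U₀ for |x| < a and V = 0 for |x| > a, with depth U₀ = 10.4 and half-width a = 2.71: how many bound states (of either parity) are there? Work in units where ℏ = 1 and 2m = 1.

N = 6

The dimensionless depth is z₀ = a√(2mU₀)/ℏ = 2.71 × √(10.40) = 8.739.
A new bound state (alternating even/odd) appears each time z₀ passes a multiple of π/2, so N = ⌊2z₀/π⌋ + 1 = ⌊5.564⌋ + 1 = 6.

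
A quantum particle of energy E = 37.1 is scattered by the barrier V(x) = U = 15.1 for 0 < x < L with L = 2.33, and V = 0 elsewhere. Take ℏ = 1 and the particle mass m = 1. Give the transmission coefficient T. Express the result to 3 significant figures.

T = 0.996

Above the barrier the interior wavenumber is k₂ = √(2m(E − U))/ℏ = 6.633, giving phase k₂L = 15.46.
T = [1 + U² sin²(k₂L) / (4E(E − U))]⁻¹ = 1/1.004 = 0.996.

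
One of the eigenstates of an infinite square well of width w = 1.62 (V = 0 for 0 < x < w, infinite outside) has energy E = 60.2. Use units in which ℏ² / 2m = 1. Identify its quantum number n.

n = 4

From E_n = n²π²ℏ²/(2mw²) invert to n = √(2mw²E)/(πℏ).
n = (1.62/π) × √(2 × 0.5 × 60.2) = 4.001 → n = 4.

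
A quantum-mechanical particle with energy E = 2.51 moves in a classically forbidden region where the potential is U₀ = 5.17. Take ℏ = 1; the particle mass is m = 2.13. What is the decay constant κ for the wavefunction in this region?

Since E < U₀ the TISE in this region is ψ'' = κ²ψ with κ = √(2m(U₀ − E))/ℏ.
κ = √(2 × 2.13 × 2.66) = 3.366.

κ = 3.37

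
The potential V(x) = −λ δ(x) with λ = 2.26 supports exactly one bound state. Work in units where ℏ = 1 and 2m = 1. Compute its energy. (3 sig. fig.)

E = -1.28

For x ≠ 0 the bound state is ψ ∝ e^{−κ|x|}; integrating the TISE across the delta gives the cusp condition 2κ = 2mλ/ℏ², so κ = 1.130.
Then E = −ℏ²κ²/(2m) = −mλ²/(2ℏ²) = -1.277.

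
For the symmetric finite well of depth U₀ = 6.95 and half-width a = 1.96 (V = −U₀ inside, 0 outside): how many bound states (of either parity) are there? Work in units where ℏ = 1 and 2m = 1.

The dimensionless depth is z₀ = a√(2mU₀)/ℏ = 1.96 × √(6.950) = 5.167.
The even/odd transcendental equations gain one root per π/2 in z₀, giving N = 1 + ⌊2z₀/π⌋ = 1 + ⌊3.289⌋ = 4.

N = 4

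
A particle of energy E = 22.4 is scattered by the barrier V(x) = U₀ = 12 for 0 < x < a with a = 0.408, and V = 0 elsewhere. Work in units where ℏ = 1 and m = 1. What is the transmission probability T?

T = 0.876

Above the barrier the interior wavenumber is k₂ = √(2m(E − U₀))/ℏ = 4.561, giving phase k₂a = 1.861.
Matching at both interfaces gives T⁻¹ = 1 + U₀² sin²(k₂a) / [4E(E − U₀)] = 1.142, hence T = 0.876.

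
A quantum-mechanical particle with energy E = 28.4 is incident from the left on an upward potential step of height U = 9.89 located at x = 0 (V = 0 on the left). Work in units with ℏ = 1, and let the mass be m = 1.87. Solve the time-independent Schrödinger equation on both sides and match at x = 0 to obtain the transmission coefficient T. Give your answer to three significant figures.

T = 0.989

The wavenumbers are k₁ = √(2mE)/ℏ = 10.31 on the left and k₂ = √(2m(E − U))/ℏ = 8.320 on the right.
Continuity of ψ and ψ′ at the step yields the reflection amplitude r = (k₁ − k₂)/(k₁ + k₂) = 0.1066; thus R = |r|² = 0.01137, T = 0.9886.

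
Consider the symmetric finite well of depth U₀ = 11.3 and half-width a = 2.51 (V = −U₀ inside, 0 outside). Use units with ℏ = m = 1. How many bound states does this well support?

The dimensionless depth is z₀ = a√(2mU₀)/ℏ = 2.51 × √(22.60) = 11.93.
A new bound state (alternating even/odd) appears each time z₀ passes a multiple of π/2, so N = ⌊2z₀/π⌋ + 1 = ⌊7.596⌋ + 1 = 8.

N = 8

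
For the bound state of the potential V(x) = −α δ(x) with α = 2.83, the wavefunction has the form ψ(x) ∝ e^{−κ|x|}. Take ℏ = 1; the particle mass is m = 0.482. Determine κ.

κ = 1.36

Integrating the TISE across x = 0 gives the cusp condition ψ'(0⁺) − ψ'(0⁻) = −(2mα/ℏ²)ψ(0).
With ψ ∝ e^{−κ|x|} this yields −2κ = −2mα/ℏ², so κ = mα/ℏ² = 1.364.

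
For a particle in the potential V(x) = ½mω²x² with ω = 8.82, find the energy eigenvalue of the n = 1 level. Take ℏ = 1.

E = 13.2

Using E_n = (n + ½)ℏω: E_1 = 1.5 × 8.82 = 13.23.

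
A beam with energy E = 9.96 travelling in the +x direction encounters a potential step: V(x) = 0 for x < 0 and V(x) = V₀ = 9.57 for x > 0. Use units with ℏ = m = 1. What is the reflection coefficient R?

On each side the TISE gives plane waves with k = √(2m(E − V))/ℏ: k₁ = √(2·1·9.96) = 4.463, k₂ = √(2·1·0.39) = 0.8832.
Continuity of ψ and ψ′ at the step yields the reflection amplitude r = (k₁ − k₂)/(k₁ + k₂) = 0.6696; thus R = |r|² = 0.4484, T = 0.5516.

R = 0.448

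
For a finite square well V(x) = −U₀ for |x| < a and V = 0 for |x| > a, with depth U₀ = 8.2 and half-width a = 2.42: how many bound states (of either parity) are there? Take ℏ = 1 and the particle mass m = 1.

N = 7

Define the well-strength parameter z₀ = (a/ℏ)√(2mU₀) = 2.42 × √(2·1·8.2) = 9.800.
A new bound state (alternating even/odd) appears each time z₀ passes a multiple of π/2, so N = ⌊2z₀/π⌋ + 1 = ⌊6.239⌋ + 1 = 7.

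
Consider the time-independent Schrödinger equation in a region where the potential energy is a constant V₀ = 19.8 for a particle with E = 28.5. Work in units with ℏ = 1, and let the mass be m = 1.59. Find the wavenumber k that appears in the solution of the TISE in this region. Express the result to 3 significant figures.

k = 5.26

With E > V₀ the solution is oscillatory, ψ ∝ e^{±ikx} with k = √(2m(E − V₀))/ℏ.
k = √(2 × 1.59 × 8.7) = 5.260.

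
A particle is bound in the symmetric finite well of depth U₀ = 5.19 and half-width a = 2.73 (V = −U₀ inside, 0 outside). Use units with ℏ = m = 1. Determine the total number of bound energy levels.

The dimensionless depth is z₀ = a√(2mU₀)/ℏ = 2.73 × √(10.38) = 8.796.
A new bound state (alternating even/odd) appears each time z₀ passes a multiple of π/2, so N = ⌊2z₀/π⌋ + 1 = ⌊5.599⌋ + 1 = 6.

N = 6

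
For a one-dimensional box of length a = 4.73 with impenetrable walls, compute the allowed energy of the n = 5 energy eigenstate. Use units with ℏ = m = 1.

The infinite-well eigenfunctions ψ_n = √(2/a) sin(nπx/a) vanish at both walls, giving E_n = n²π²ℏ²/(2ma²).
E_5 = 5² × π² / (2 × 1 × 4.73²) = 5.514.

E = 5.51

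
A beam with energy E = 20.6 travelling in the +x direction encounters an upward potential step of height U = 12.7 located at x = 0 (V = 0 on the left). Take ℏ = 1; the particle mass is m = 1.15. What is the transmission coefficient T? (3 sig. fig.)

T = 0.945

The wavenumbers are k₁ = √(2mE)/ℏ = 6.883 on the left and k₂ = √(2m(E − U))/ℏ = 4.263 on the right.
Matching ψ and ψ′ at x = 0 gives r = (k₁ − k₂)/(k₁ + k₂), so R = r² = 0.05528 and T = 1 − R = 0.9447.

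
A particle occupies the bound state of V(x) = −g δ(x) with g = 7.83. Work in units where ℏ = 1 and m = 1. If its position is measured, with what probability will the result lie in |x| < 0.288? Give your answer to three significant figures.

P = 0.989

The normalised bound state is ψ = √κ e^{−κ|x|} with κ = mg/ℏ² = 7.830.
P(|x| < d) = ∫_{−d}^{d} κ e^{−2κ|x|} dx = 1 − e^{−2κd} = 1 − e^{−4.510} = 0.9890.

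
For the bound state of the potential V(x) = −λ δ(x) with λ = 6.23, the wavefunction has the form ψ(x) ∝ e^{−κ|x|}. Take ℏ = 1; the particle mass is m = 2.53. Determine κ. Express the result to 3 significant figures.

Integrate −(ℏ²/2m)ψ'' − λδ(x)ψ = Eψ from −ε to +ε: the ψ'' term gives ψ'(0⁺) − ψ'(0⁻) and the δ term gives −(2mλ/ℏ²)ψ(0).
With ψ ∝ e^{−κ|x|} this yields −2κ = −2mλ/ℏ², so κ = mλ/ℏ² = 15.76.

κ = 15.8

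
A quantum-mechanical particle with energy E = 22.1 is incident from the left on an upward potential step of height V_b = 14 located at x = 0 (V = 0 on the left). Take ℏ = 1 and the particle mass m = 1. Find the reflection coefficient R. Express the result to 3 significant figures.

The wavenumbers are k₁ = √(2mE)/ℏ = 6.648 on the left and k₂ = √(2m(E − V_b))/ℏ = 4.025 on the right.
Matching ψ and ψ′ at x = 0 gives r = (k₁ − k₂)/(k₁ + k₂), so R = r² = 0.06041 and T = 1 − R = 0.9396.

R = 0.0604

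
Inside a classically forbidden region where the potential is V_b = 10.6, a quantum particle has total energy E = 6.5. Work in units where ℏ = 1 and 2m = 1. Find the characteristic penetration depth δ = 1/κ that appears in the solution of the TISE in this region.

Since E < V_b the TISE in this region is ψ'' = κ²ψ with κ = √(2m(V_b − E))/ℏ.
κ = √(2 × 0.5 × 4.1) = 2.025. The penetration depth is δ = 1/κ = 0.494.

δ = 0.494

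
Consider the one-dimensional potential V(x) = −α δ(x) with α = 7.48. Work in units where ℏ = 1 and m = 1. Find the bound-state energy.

For x ≠ 0 the bound state is ψ ∝ e^{−κ|x|}; integrating the TISE across the delta gives the cusp condition 2κ = 2mα/ℏ², so κ = 7.480.
Then E = −ℏ²κ²/(2m) = −mα²/(2ℏ²) = -27.98.

E = -28.0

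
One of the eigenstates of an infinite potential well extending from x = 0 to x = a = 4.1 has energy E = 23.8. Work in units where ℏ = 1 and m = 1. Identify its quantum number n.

n = 9

From E_n = n²π²ℏ²/(2ma²) invert to n = √(2ma²E)/(πℏ).
n = (4.1/π) × √(2 × 1 × 23.8) = 9.004 → n = 9.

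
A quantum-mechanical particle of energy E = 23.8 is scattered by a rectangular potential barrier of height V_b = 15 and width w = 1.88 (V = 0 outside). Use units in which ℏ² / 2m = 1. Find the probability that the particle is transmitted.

T = 0.898

Above the barrier the interior wavenumber is k₂ = √(2m(E − V_b))/ℏ = 2.966, giving phase k₂w = 5.577.
T = [1 + V_b² sin²(k₂w) / (4E(E − V_b))]⁻¹ = 1/1.113 = 0.898.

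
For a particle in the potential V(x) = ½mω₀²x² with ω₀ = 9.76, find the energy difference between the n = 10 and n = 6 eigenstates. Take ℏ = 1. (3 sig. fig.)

E_n = ℏω₀(n + ½), so ΔE = (10 − 6) ℏω₀ = 4 × 9.76 = 39.04.

ΔE = 39.0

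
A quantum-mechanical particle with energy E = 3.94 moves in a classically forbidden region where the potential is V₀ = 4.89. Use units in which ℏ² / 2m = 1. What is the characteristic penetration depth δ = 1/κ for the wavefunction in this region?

Since E < V₀ the TISE in this region is ψ'' = κ²ψ with κ = √(2m(V₀ − E))/ℏ.
κ = √(2 × 0.5 × 0.95) = 0.9747. The penetration depth is δ = 1/κ = 1.03.

δ = 1.03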